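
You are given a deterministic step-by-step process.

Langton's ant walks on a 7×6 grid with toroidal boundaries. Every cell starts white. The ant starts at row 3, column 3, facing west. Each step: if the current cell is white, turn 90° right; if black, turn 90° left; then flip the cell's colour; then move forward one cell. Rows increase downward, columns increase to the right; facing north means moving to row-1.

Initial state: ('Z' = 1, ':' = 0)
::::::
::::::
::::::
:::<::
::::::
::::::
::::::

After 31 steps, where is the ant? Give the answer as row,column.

t=0: ::::::
::::::
::::::
:::<::
::::::
::::::
::::::
t=1: ::::::
::::::
:::^::
:::Z::
::::::
::::::
::::::
t=2: ::::::
::::::
:::Z>:
:::Z::
::::::
::::::
::::::
t=3: ::::::
::::::
:::ZZ:
:::Zv:
::::::
::::::
::::::
t=4: ::::::
::::::
:::ZZ:
:::<Z:
::::::
::::::
::::::
t=5: ::::::
::::::
:::ZZ:
::::Z:
:::v::
::::::
::::::
t=6: ::::::
::::::
:::ZZ:
::::Z:
::<Z::
::::::
::::::
t=7: ::::::
::::::
:::ZZ:
::^:Z:
::ZZ::
::::::
::::::
t=8: ::::::
::::::
:::ZZ:
::Z>Z:
::ZZ::
::::::
::::::
t=9: ::::::
::::::
:::ZZ:
::ZZZ:
::Zv::
::::::
::::::
t=10: ::::::
::::::
:::ZZ:
::ZZZ:
::Z:>:
::::::
::::::
t=11: ::::::
::::::
:::ZZ:
::ZZZ:
::Z:Z:
::::v:
::::::
t=12: ::::::
::::::
:::ZZ:
::ZZZ:
::Z:Z:
:::<Z:
::::::
t=13: ::::::
::::::
:::ZZ:
::ZZZ:
::Z^Z:
:::ZZ:
::::::
t=14: ::::::
::::::
:::ZZ:
::ZZZ:
::ZZ>:
:::ZZ:
::::::
t=15: ::::::
::::::
:::ZZ:
::ZZ^:
::ZZ::
:::ZZ:
::::::
t=16: ::::::
::::::
:::ZZ:
::Z<::
::ZZ::
:::ZZ:
::::::
t=17: ::::::
::::::
:::ZZ:
::Z:::
::Zv::
:::ZZ:
::::::
t=18: ::::::
::::::
:::ZZ:
::Z:::
::Z:>:
:::ZZ:
::::::
t=19: ::::::
::::::
:::ZZ:
::Z:::
::Z:Z:
:::Zv:
::::::
t=20: ::::::
::::::
:::ZZ:
::Z:::
::Z:Z:
:::Z:>
::::::
t=21: ::::::
::::::
:::ZZ:
::Z:::
::Z:Z:
:::Z:Z
:::::v
t=22: ::::::
::::::
:::ZZ:
::Z:::
::Z:Z:
:::Z:Z
::::<Z
t=23: ::::::
::::::
:::ZZ:
::Z:::
::Z:Z:
:::Z^Z
::::ZZ
t=24: ::::::
::::::
:::ZZ:
::Z:::
::Z:Z:
:::ZZ>
::::ZZ
t=25: ::::::
::::::
:::ZZ:
::Z:::
::Z:Z^
:::ZZ:
::::ZZ
t=26: ::::::
::::::
:::ZZ:
::Z:::
>:Z:ZZ
:::ZZ:
::::ZZ
t=27: ::::::
::::::
:::ZZ:
::Z:::
Z:Z:ZZ
v::ZZ:
::::ZZ
t=28: ::::::
::::::
:::ZZ:
::Z:::
Z:Z:ZZ
Z::ZZ<
::::ZZ
t=29: ::::::
::::::
:::ZZ:
::Z:::
Z:Z:Z^
Z::ZZZ
::::ZZ
t=30: ::::::
::::::
:::ZZ:
::Z:::
Z:Z:<:
Z::ZZZ
::::ZZ
t=31: ::::::
::::::
:::ZZ:
::Z:::
Z:Z:::
Z::ZvZ
::::ZZ

5,4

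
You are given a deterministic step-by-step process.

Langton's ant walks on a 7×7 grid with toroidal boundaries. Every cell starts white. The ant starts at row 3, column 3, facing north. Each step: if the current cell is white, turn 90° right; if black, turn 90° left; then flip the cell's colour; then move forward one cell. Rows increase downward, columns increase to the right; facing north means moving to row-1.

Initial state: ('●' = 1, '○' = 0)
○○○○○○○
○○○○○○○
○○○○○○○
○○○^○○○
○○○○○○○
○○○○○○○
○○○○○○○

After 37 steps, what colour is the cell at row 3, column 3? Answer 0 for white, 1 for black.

step 0: ○○○○○○○
○○○○○○○
○○○○○○○
○○○^○○○
○○○○○○○
○○○○○○○
○○○○○○○
step 1: ○○○○○○○
○○○○○○○
○○○○○○○
○○○●>○○
○○○○○○○
○○○○○○○
○○○○○○○
step 2: ○○○○○○○
○○○○○○○
○○○○○○○
○○○●●○○
○○○○v○○
○○○○○○○
○○○○○○○
step 3: ○○○○○○○
○○○○○○○
○○○○○○○
○○○●●○○
○○○<●○○
○○○○○○○
○○○○○○○
step 4: ○○○○○○○
○○○○○○○
○○○○○○○
○○○^●○○
○○○●●○○
○○○○○○○
○○○○○○○
step 5: ○○○○○○○
○○○○○○○
○○○○○○○
○○<○●○○
○○○●●○○
○○○○○○○
○○○○○○○
step 6: ○○○○○○○
○○○○○○○
○○^○○○○
○○●○●○○
○○○●●○○
○○○○○○○
○○○○○○○
step 7: ○○○○○○○
○○○○○○○
○○●>○○○
○○●○●○○
○○○●●○○
○○○○○○○
○○○○○○○
step 8: ○○○○○○○
○○○○○○○
○○●●○○○
○○●v●○○
○○○●●○○
○○○○○○○
○○○○○○○
step 9: ○○○○○○○
○○○○○○○
○○●●○○○
○○<●●○○
○○○●●○○
○○○○○○○
○○○○○○○
step 10: ○○○○○○○
○○○○○○○
○○●●○○○
○○○●●○○
○○v●●○○
○○○○○○○
○○○○○○○
step 11: ○○○○○○○
○○○○○○○
○○●●○○○
○○○●●○○
○<●●●○○
○○○○○○○
○○○○○○○
step 12: ○○○○○○○
○○○○○○○
○○●●○○○
○^○●●○○
○●●●●○○
○○○○○○○
○○○○○○○
step 13: ○○○○○○○
○○○○○○○
○○●●○○○
○●>●●○○
○●●●●○○
○○○○○○○
○○○○○○○
step 14: ○○○○○○○
○○○○○○○
○○●●○○○
○●●●●○○
○●v●●○○
○○○○○○○
○○○○○○○
step 15: ○○○○○○○
○○○○○○○
○○●●○○○
○●●●●○○
○●○>●○○
○○○○○○○
○○○○○○○
step 16: ○○○○○○○
○○○○○○○
○○●●○○○
○●●^●○○
○●○○●○○
○○○○○○○
○○○○○○○
step 17: ○○○○○○○
○○○○○○○
○○●●○○○
○●<○●○○
○●○○●○○
○○○○○○○
○○○○○○○
step 18: ○○○○○○○
○○○○○○○
○○●●○○○
○●○○●○○
○●v○●○○
○○○○○○○
○○○○○○○
step 19: ○○○○○○○
○○○○○○○
○○●●○○○
○●○○●○○
○<●○●○○
○○○○○○○
○○○○○○○
step 20: ○○○○○○○
○○○○○○○
○○●●○○○
○●○○●○○
○○●○●○○
○v○○○○○
○○○○○○○
step 21: ○○○○○○○
○○○○○○○
○○●●○○○
○●○○●○○
○○●○●○○
<●○○○○○
○○○○○○○
step 22: ○○○○○○○
○○○○○○○
○○●●○○○
○●○○●○○
^○●○●○○
●●○○○○○
○○○○○○○
step 23: ○○○○○○○
○○○○○○○
○○●●○○○
○●○○●○○
●>●○●○○
●●○○○○○
○○○○○○○
step 24: ○○○○○○○
○○○○○○○
○○●●○○○
○●○○●○○
●●●○●○○
●v○○○○○
○○○○○○○
step 25: ○○○○○○○
○○○○○○○
○○●●○○○
○●○○●○○
●●●○●○○
●○>○○○○
○○○○○○○
step 26: ○○○○○○○
○○○○○○○
○○●●○○○
○●○○●○○
●●●○●○○
●○●○○○○
○○v○○○○
step 27: ○○○○○○○
○○○○○○○
○○●●○○○
○●○○●○○
●●●○●○○
●○●○○○○
○<●○○○○
step 28: ○○○○○○○
○○○○○○○
○○●●○○○
○●○○●○○
●●●○●○○
●^●○○○○
○●●○○○○
step 29: ○○○○○○○
○○○○○○○
○○●●○○○
○●○○●○○
●●●○●○○
●●>○○○○
○●●○○○○
step 30: ○○○○○○○
○○○○○○○
○○●●○○○
○●○○●○○
●●^○●○○
●●○○○○○
○●●○○○○
step 31: ○○○○○○○
○○○○○○○
○○●●○○○
○●○○●○○
●<○○●○○
●●○○○○○
○●●○○○○
step 32: ○○○○○○○
○○○○○○○
○○●●○○○
○●○○●○○
●○○○●○○
●v○○○○○
○●●○○○○
step 33: ○○○○○○○
○○○○○○○
○○●●○○○
○●○○●○○
●○○○●○○
●○>○○○○
○●●○○○○
step 34: ○○○○○○○
○○○○○○○
○○●●○○○
○●○○●○○
●○○○●○○
●○●○○○○
○●v○○○○
step 35: ○○○○○○○
○○○○○○○
○○●●○○○
○●○○●○○
●○○○●○○
●○●○○○○
○●○>○○○
step 36: ○○○v○○○
○○○○○○○
○○●●○○○
○●○○●○○
●○○○●○○
●○●○○○○
○●○●○○○
step 37: ○○<●○○○
○○○○○○○
○○●●○○○
○●○○●○○
●○○○●○○
●○●○○○○
○●○●○○○

0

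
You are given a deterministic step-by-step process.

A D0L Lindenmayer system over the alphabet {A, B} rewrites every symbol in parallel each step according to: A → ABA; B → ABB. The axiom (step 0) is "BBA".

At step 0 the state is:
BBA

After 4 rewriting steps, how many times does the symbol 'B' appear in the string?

t=0: BBA
t=1: ABBABBABA
t=2: ABAABBABBABAABBABBABAABBABA
t=3: ABAABBABAABAABBABBABAABBABBABAABBABAABAABBABBABAABBABBABAABBABAABAABBABBABAABBABA
t=4: ABAABBABAABAABBABBABAABBABAABAABBABAABAABBABBABAABBABBABAA…BABAABAABBABAABAABBABBABAABBABBABAABBABAABAABBABBABAABBABA  (len 243)

122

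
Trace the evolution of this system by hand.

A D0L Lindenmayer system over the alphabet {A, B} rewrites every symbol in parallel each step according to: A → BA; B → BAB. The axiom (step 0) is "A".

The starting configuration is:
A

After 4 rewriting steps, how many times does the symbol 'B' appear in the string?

t=0: A
t=1: BA
t=2: BABBA
t=3: BABBABABBABBA
t=4: BABBABABBABBABABBABABBABBABABBABBA

21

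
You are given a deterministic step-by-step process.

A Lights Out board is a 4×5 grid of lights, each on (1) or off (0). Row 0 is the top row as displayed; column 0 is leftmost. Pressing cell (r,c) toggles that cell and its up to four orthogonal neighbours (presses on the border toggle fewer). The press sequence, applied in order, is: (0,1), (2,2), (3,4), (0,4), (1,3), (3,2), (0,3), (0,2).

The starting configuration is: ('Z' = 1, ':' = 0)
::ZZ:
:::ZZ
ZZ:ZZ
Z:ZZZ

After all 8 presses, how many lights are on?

12

[0] ::ZZ:
:::ZZ
ZZ:ZZ
Z:ZZZ
[1] ZZ:Z:
:Z:ZZ
ZZ:ZZ
Z:ZZZ
[2] ZZ:Z:
:ZZZZ
Z:Z:Z
Z::ZZ
[3] ZZ:Z:
:ZZZZ
Z:Z::
Z::::
[4] ZZ::Z
:ZZZ:
Z:Z::
Z::::
[5] ZZ:ZZ
:Z::Z
Z:ZZ:
Z::::
[6] ZZ:ZZ
:Z::Z
Z::Z:
ZZZZ:
[7] ZZZ::
:Z:ZZ
Z::Z:
ZZZZ:
[8] Z::Z:
:ZZZZ
Z::Z:
ZZZZ:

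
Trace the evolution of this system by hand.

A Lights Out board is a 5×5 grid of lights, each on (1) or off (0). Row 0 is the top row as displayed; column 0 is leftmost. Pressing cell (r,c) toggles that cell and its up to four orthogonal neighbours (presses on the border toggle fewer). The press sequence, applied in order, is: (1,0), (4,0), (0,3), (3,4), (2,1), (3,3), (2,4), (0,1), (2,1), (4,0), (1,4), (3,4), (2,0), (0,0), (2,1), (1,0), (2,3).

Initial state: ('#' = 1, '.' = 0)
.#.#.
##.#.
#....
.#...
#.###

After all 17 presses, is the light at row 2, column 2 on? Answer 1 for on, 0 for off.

0

0) .#.#.
##.#.
#....
.#...
#.###
1) ##.#.
...#.
.....
.#...
#.###
2) ##.#.
...#.
.....
##...
.####
3) ###.#
.....
.....
##...
.####
4) ###.#
.....
....#
##.##
.###.
5) ###.#
.#...
###.#
#..##
.###.
6) ###.#
.#...
#####
#.#..
.##..
7) ###.#
.#..#
###..
#.#.#
.##..
8) ....#
....#
###..
#.#.#
.##..
9) ....#
.#..#
.....
###.#
.##..
10) ....#
.#..#
.....
.##.#
#.#..
11) .....
.#.#.
....#
.##.#
#.#..
12) .....
.#.#.
.....
.###.
#.#.#
13) .....
##.#.
##...
####.
#.#.#
14) ##...
.#.#.
##...
####.
#.#.#
15) ##...
...#.
..#..
#.##.
#.#.#
16) .#...
##.#.
#.#..
#.##.
#.#.#
17) .#...
##...
#..##
#.#..
#.#.#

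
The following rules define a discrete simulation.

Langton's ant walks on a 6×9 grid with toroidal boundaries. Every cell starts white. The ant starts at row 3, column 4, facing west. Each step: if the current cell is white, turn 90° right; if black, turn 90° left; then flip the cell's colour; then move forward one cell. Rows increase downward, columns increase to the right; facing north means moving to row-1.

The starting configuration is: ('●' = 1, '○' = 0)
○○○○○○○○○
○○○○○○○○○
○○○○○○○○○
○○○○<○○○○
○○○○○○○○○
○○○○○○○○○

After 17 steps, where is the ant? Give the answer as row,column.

4,4

step 0: ○○○○○○○○○
○○○○○○○○○
○○○○○○○○○
○○○○<○○○○
○○○○○○○○○
○○○○○○○○○
step 1: ○○○○○○○○○
○○○○○○○○○
○○○○^○○○○
○○○○●○○○○
○○○○○○○○○
○○○○○○○○○
step 2: ○○○○○○○○○
○○○○○○○○○
○○○○●>○○○
○○○○●○○○○
○○○○○○○○○
○○○○○○○○○
step 3: ○○○○○○○○○
○○○○○○○○○
○○○○●●○○○
○○○○●v○○○
○○○○○○○○○
○○○○○○○○○
step 4: ○○○○○○○○○
○○○○○○○○○
○○○○●●○○○
○○○○<●○○○
○○○○○○○○○
○○○○○○○○○
step 5: ○○○○○○○○○
○○○○○○○○○
○○○○●●○○○
○○○○○●○○○
○○○○v○○○○
○○○○○○○○○
step 6: ○○○○○○○○○
○○○○○○○○○
○○○○●●○○○
○○○○○●○○○
○○○<●○○○○
○○○○○○○○○
step 7: ○○○○○○○○○
○○○○○○○○○
○○○○●●○○○
○○○^○●○○○
○○○●●○○○○
○○○○○○○○○
step 8: ○○○○○○○○○
○○○○○○○○○
○○○○●●○○○
○○○●>●○○○
○○○●●○○○○
○○○○○○○○○
step 9: ○○○○○○○○○
○○○○○○○○○
○○○○●●○○○
○○○●●●○○○
○○○●v○○○○
○○○○○○○○○
step 10: ○○○○○○○○○
○○○○○○○○○
○○○○●●○○○
○○○●●●○○○
○○○●○>○○○
○○○○○○○○○
step 11: ○○○○○○○○○
○○○○○○○○○
○○○○●●○○○
○○○●●●○○○
○○○●○●○○○
○○○○○v○○○
step 12: ○○○○○○○○○
○○○○○○○○○
○○○○●●○○○
○○○●●●○○○
○○○●○●○○○
○○○○<●○○○
step 13: ○○○○○○○○○
○○○○○○○○○
○○○○●●○○○
○○○●●●○○○
○○○●^●○○○
○○○○●●○○○
step 14: ○○○○○○○○○
○○○○○○○○○
○○○○●●○○○
○○○●●●○○○
○○○●●>○○○
○○○○●●○○○
step 15: ○○○○○○○○○
○○○○○○○○○
○○○○●●○○○
○○○●●^○○○
○○○●●○○○○
○○○○●●○○○
step 16: ○○○○○○○○○
○○○○○○○○○
○○○○●●○○○
○○○●<○○○○
○○○●●○○○○
○○○○●●○○○
step 17: ○○○○○○○○○
○○○○○○○○○
○○○○●●○○○
○○○●○○○○○
○○○●v○○○○
○○○○●●○○○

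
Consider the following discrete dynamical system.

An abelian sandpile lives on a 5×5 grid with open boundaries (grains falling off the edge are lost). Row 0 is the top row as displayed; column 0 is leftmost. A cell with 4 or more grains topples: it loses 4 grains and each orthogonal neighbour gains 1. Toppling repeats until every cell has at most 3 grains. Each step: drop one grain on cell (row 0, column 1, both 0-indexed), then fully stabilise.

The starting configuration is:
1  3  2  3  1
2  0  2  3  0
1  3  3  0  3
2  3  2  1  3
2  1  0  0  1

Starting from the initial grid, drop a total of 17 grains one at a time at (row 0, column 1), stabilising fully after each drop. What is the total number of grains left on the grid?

45

0) 1  3  2  3  1
2  0  2  3  0
1  3  3  0  3
2  3  2  1  3
2  1  0  0  1
1) 2  0  3  3  1
2  1  2  3  0
1  3  3  0  3
2  3  2  1  3
2  1  0  0  1
2) 2  1  3  3  1
2  1  2  3  0
1  3  3  0  3
2  3  2  1  3
2  1  0  0  1
3) 2  2  3  3  1
2  1  2  3  0
1  3  3  0  3
2  3  2  1  3
2  1  0  0  1
4) 2  3  3  3  1
2  1  2  3  0
1  3  3  0  3
2  3  2  1  3
2  1  0  0  1
5) 3  2  2  1  2
3  0  2  1  1
2  2  2  2  3
3  1  0  2  3
2  2  1  0  1
6) 3  3  2  1  2
3  0  2  1  1
2  2  2  2  3
3  1  0  2  3
2  2  1  0  1
7) 1  1  3  1  2
0  2  2  1  1
3  2  2  2  3
3  1  0  2  3
2  2  1  0  1
8) 1  2  3  1  2
0  2  2  1  1
3  2  2  2  3
3  1  0  2  3
2  2  1  0  1
9) 1  3  3  1  2
0  2  2  1  1
3  2  2  2  3
3  1  0  2  3
2  2  1  0  1
10) 2  1  0  2  2
0  3  3  1  1
3  2  2  2  3
3  1  0  2  3
2  2  1  0  1
11) 2  2  0  2  2
0  3  3  1  1
3  2  2  2  3
3  1  0  2  3
2  2  1  0  1
12) 2  3  0  2  2
0  3  3  1  1
3  2  2  2  3
3  1  0  2  3
2  2  1  0  1
13) 3  1  2  2  2
1  1  0  2  1
3  3  3  2  3
3  1  0  2  3
2  2  1  0  1
14) 3  2  2  2  2
1  1  0  2  1
3  3  3  2  3
3  1  0  2  3
2  2  1  0  1
15) 3  3  2  2  2
1  1  0  2  1
3  3  3  2  3
3  1  0  2  3
2  2  1  0  1
16) 0  1  3  2  2
2  2  0  2  1
3  3  3  2  3
3  1  0  2  3
2  2  1  0  1
17) 0  2  3  2  2
2  2  0  2  1
3  3  3  2  3
3  1  0  2  3
2  2  1  0  1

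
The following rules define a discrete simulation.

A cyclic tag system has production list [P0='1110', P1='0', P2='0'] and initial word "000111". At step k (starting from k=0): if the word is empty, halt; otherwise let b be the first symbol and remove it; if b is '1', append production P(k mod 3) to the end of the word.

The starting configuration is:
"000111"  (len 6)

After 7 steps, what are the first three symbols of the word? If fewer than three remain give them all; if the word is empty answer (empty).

0) "000111"  (len 6)
1) "00111"  (len 5)
2) "0111"  (len 4)
3) "111"  (len 3)
4) "111110"  (len 6)
5) "111100"  (len 6)
6) "111000"  (len 6)
7) "110001110"  (len 9)

110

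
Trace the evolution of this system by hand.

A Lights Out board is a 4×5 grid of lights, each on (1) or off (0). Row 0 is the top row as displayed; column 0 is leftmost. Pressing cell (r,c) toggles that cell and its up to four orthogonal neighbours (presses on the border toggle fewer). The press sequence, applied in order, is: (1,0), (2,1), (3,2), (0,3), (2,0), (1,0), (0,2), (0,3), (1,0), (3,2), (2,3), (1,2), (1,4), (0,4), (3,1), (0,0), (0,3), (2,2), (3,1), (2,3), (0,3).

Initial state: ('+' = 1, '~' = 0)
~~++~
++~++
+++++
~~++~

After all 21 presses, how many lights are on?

k=0  ~~++~
++~++
+++++
~~++~
k=1  +~++~
~~~++
~++++
~~++~
k=2  +~++~
~+~++
+~~++
~+++~
k=3  +~++~
~+~++
+~+++
~~~~~
k=4  +~~~+
~+~~+
+~+++
~~~~~
k=5  +~~~+
++~~+
~++++
+~~~~
k=6  ~~~~+
~~~~+
+++++
+~~~~
k=7  ~++++
~~+~+
+++++
+~~~~
k=8  ~+~~~
~~+++
+++++
+~~~~
k=9  ++~~~
+++++
~++++
+~~~~
k=10  ++~~~
+++++
~+~++
++++~
k=11  ++~~~
+++~+
~++~~
+++~~
k=12  +++~~
+~~++
~+~~~
+++~~
k=13  +++~+
+~~~~
~+~~+
+++~~
k=14  ++++~
+~~~+
~+~~+
+++~~
k=15  ++++~
+~~~+
~~~~+
~~~~~
k=16  ~~++~
~~~~+
~~~~+
~~~~~
k=17  ~~~~+
~~~++
~~~~+
~~~~~
k=18  ~~~~+
~~+++
~++++
~~+~~
k=19  ~~~~+
~~+++
~~+++
++~~~
k=20  ~~~~+
~~+~+
~~~~~
++~+~
k=21  ~~++~
~~+++
~~~~~
++~+~

8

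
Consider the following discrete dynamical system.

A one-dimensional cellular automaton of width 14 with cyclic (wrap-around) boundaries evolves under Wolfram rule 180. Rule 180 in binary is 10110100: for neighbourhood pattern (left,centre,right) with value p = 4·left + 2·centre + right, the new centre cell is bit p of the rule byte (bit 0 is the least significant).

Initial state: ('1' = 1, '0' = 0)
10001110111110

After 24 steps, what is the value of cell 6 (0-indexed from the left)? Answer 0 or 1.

gen 0: 10001110111110
gen 1: 11000101011101
gen 2: 10100111101010
gen 3: 11110011011111
gen 4: 11101000101111
gen 5: 11011100110111
gen 6: 10101010001011
gen 7: 01111111001101
gen 8: 10111110100011
gen 9: 01011101110001
gen 10: 11101010101001
gen 11: 11011111111100
gen 12: 00101111111010
gen 13: 00110111110111
gen 14: 10001011101010
gen 15: 11001101011111
gen 16: 10100011101111
gen 17: 01110001010111
gen 18: 10101001111010
gen 19: 11111100110111
gen 20: 11111010001011
gen 21: 11110111001101
gen 22: 11101010100010
gen 23: 01011111110011
gen 24: 11101111101000

1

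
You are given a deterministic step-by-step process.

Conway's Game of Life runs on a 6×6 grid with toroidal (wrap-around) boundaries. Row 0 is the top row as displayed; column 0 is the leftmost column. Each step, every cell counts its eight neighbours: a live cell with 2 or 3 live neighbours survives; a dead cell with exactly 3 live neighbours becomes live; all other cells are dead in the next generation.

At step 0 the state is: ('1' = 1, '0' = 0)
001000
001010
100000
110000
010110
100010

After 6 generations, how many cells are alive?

11

[0] 001000
001010
100000
110000
010110
100010
[1] 010001
010100
100001
111001
011110
011011
[2] 010101
011011
000011
000000
000000
000001
[3] 010101
011000
100111
000000
000000
100010
[4] 010111
010000
111111
000011
000000
100011
[5] 011100
000000
011100
011000
100000
100100
[6] 011100
000000
010100
100100
101000
100100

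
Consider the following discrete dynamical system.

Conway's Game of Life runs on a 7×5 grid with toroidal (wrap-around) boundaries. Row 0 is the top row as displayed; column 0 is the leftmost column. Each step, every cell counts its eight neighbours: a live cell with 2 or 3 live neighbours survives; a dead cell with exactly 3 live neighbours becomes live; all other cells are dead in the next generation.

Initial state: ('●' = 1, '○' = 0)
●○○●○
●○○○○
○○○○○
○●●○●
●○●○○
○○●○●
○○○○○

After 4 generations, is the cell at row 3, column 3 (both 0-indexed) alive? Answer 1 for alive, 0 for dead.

0

step 0: ●○○●○
●○○○○
○○○○○
○●●○●
●○●○○
○○●○●
○○○○○
step 1: ○○○○●
○○○○●
●●○○○
●●●●○
●○●○●
○●○●○
○○○●●
step 2: ●○○○●
○○○○●
○○○●○
○○○●○
○○○○○
○●○○○
●○●●●
step 3: ○●○○○
●○○●●
○○○●●
○○○○○
○○○○○
●●●●●
○○●●○
step 4: ●●○○○
●○●●○
●○○●○
○○○○○
●●●●●
●●○○●
○○○○○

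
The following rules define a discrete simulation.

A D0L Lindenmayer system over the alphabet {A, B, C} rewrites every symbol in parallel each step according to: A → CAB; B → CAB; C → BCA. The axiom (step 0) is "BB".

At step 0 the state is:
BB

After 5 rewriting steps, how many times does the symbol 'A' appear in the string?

162

k=0  BB
k=1  CABCAB
k=2  BCACABCABBCACABCAB
k=3  CABBCACABBCACABCABBCACABCABCABBCACABBCACABCABBCACABCAB
k=4  BCACABCABCABBCACABBCACABCABCABBCACABBCACABCABBCACABCABCABB…BCABCABBCACABBCACABCABBCACABCABCABBCACABBCACABCABBCACABCAB  (len 162)
k=5  CABBCACABBCACABCABBCACABCABBCACABCABCABBCACABBCACABCABCABB…BCABCABBCACABBCACABCABBCACABCABCABBCACABBCACABCABBCACABCAB  (len 486)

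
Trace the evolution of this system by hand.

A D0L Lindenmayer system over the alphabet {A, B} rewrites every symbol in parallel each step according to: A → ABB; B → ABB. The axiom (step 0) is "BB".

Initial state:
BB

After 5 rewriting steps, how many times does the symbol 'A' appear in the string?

0) BB
1) ABBABB
2) ABBABBABBABBABBABB
3) ABBABBABBABBABBABBABBABBABBABBABBABBABBABBABBABBABBABB
4) ABBABBABBABBABBABBABBABBABBABBABBABBABBABBABBABBABBABBABBA…BABBABBABBABBABBABBABBABBABBABBABBABBABBABBABBABBABBABBABB  (len 162)
5) ABBABBABBABBABBABBABBABBABBABBABBABBABBABBABBABBABBABBABBA…BABBABBABBABBABBABBABBABBABBABBABBABBABBABBABBABBABBABBABB  (len 486)

162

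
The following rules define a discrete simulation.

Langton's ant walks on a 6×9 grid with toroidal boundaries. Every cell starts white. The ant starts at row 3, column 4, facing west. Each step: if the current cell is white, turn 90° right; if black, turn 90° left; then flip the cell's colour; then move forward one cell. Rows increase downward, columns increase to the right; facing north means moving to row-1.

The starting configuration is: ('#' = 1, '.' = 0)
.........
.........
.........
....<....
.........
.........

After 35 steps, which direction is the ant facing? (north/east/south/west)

gen 0: .........
.........
.........
....<....
.........
.........
gen 1: .........
.........
....^....
....#....
.........
.........
gen 2: .........
.........
....#>...
....#....
.........
.........
gen 3: .........
.........
....##...
....#v...
.........
.........
gen 4: .........
.........
....##...
....<#...
.........
.........
gen 5: .........
.........
....##...
.....#...
....v....
.........
gen 6: .........
.........
....##...
.....#...
...<#....
.........
gen 7: .........
.........
....##...
...^.#...
...##....
.........
gen 8: .........
.........
....##...
...#>#...
...##....
.........
gen 9: .........
.........
....##...
...###...
...#v....
.........
gen 10: .........
.........
....##...
...###...
...#.>...
.........
gen 11: .........
.........
....##...
...###...
...#.#...
.....v...
gen 12: .........
.........
....##...
...###...
...#.#...
....<#...
gen 13: .........
.........
....##...
...###...
...#^#...
....##...
gen 14: .........
.........
....##...
...###...
...##>...
....##...
gen 15: .........
.........
....##...
...##^...
...##....
....##...
gen 16: .........
.........
....##...
...#<....
...##....
....##...
gen 17: .........
.........
....##...
...#.....
...#v....
....##...
gen 18: .........
.........
....##...
...#.....
...#.>...
....##...
gen 19: .........
.........
....##...
...#.....
...#.#...
....#v...
gen 20: .........
.........
....##...
...#.....
...#.#...
....#.>..
gen 21: ......v..
.........
....##...
...#.....
...#.#...
....#.#..
gen 22: .....<#..
.........
....##...
...#.....
...#.#...
....#.#..
gen 23: .....##..
.........
....##...
...#.....
...#.#...
....#^#..
gen 24: .....##..
.........
....##...
...#.....
...#.#...
....##>..
gen 25: .....##..
.........
....##...
...#.....
...#.#^..
....##...
gen 26: .....##..
.........
....##...
...#.....
...#.##>.
....##...
gen 27: .....##..
.........
....##...
...#.....
...#.###.
....##.v.
gen 28: .....##..
.........
....##...
...#.....
...#.###.
....##<#.
gen 29: .....##..
.........
....##...
...#.....
...#.#^#.
....####.
gen 30: .....##..
.........
....##...
...#.....
...#.<.#.
....####.
gen 31: .....##..
.........
....##...
...#.....
...#...#.
....#v##.
gen 32: .....##..
.........
....##...
...#.....
...#...#.
....#.>#.
gen 33: .....##..
.........
....##...
...#.....
...#..^#.
....#..#.
gen 34: .....##..
.........
....##...
...#.....
...#..#>.
....#..#.
gen 35: .....##..
.........
....##...
...#...^.
...#..#..
....#..#.

north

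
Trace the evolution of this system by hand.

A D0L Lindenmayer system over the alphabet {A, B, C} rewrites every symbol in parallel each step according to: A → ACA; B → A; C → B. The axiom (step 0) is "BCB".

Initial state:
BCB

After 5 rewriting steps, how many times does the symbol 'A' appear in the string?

t=0: BCB
t=1: ABA
t=2: ACAAACA
t=3: ACABACAACAACABACA
t=4: ACABACAAACABACAACABACAACABACAAACABACA
t=5: ACABACAAACABACAACAACABACAAACABACAACABACAAACABACAACABACAAACABACAACAACABACAAACABACA

49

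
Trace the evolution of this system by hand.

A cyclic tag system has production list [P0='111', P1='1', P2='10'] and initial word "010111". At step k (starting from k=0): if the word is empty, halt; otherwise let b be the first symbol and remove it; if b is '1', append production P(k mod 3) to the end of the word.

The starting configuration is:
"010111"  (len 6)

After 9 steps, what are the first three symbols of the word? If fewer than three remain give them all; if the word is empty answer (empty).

111

gen 0: "010111"  (len 6)
gen 1: "10111"  (len 5)
gen 2: "01111"  (len 5)
gen 3: "1111"  (len 4)
gen 4: "111111"  (len 6)
gen 5: "111111"  (len 6)
gen 6: "1111110"  (len 7)
gen 7: "111110111"  (len 9)
gen 8: "111101111"  (len 9)
gen 9: "1110111110"  (len 10)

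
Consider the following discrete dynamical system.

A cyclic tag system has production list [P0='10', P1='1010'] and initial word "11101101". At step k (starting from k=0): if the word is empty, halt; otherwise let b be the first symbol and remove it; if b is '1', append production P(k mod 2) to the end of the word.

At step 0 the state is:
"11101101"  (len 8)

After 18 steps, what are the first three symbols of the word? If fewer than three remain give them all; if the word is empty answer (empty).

101

0) "11101101"  (len 8)
1) "110110110"  (len 9)
2) "101101101010"  (len 12)
3) "0110110101010"  (len 13)
4) "110110101010"  (len 12)
5) "1011010101010"  (len 13)
6) "0110101010101010"  (len 16)
7) "110101010101010"  (len 15)
8) "101010101010101010"  (len 18)
9) "0101010101010101010"  (len 19)
10) "101010101010101010"  (len 18)
11) "0101010101010101010"  (len 19)
12) "101010101010101010"  (len 18)
13) "0101010101010101010"  (len 19)
14) "101010101010101010"  (len 18)
15) "0101010101010101010"  (len 19)
16) "101010101010101010"  (len 18)
17) "0101010101010101010"  (len 19)
18) "101010101010101010"  (len 18)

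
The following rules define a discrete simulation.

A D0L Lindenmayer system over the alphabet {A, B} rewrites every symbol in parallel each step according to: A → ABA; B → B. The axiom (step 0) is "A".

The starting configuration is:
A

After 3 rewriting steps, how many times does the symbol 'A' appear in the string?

0) A
1) ABA
2) ABABABA
3) ABABABABABABABA

8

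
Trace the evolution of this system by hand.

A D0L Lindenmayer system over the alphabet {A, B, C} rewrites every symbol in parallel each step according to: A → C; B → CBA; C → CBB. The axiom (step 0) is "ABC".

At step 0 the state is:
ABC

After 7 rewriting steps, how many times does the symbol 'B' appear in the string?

1151

step 0: ABC
step 1: CCBACBB
step 2: CBBCBBCBACCBBCBACBA
step 3: CBBCBACBACBBCBACBACBBCBACCBBCBBCBACBACBBCBACCBBCBAC
step 4: CBBCBACBACBBCBACCBBCBACCBBCBACBACBBCBACCBBCBACCBBCBACBACBB…CBACBACBBCBACCBBCBACCBBCBACBACBBCBACCBBCBBCBACBACBBCBACCBB  (len 135)
step 5: CBBCBACBACBBCBACCBBCBACCBBCBACBACBBCBACCBBCBBCBACBACBBCBAC…BCBACBACBBCBACBACBBCBACCBBCBACCBBCBACBACBBCBACCBBCBBCBACBA  (len 359)
step 6: CBBCBACBACBBCBACCBBCBACCBBCBACBACBBCBACCBBCBBCBACBACBBCBAC…CBBCBACCBBCBACBACBBCBACCBBCBBCBACBACBBCBACBACBBCBACCBBCBAC  (len 955)
step 7: CBBCBACBACBBCBACCBBCBACCBBCBACBACBBCBACCBBCBBCBACBACBBCBAC…CBACBACBBCBACCBBCBACCBBCBACBACBBCBACCBBCBBCBACBACBBCBACCBB  (len 2539)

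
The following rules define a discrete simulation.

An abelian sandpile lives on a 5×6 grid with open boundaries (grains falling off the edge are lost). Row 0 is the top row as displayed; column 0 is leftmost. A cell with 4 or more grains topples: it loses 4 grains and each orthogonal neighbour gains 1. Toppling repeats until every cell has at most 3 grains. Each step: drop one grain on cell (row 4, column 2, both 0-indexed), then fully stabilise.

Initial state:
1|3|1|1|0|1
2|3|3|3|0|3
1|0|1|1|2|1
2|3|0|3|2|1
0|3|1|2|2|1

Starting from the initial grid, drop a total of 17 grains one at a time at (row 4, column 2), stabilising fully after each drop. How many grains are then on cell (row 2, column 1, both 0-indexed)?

1

0) 1|3|1|1|0|1
2|3|3|3|0|3
1|0|1|1|2|1
2|3|0|3|2|1
0|3|1|2|2|1
1) 1|3|1|1|0|1
2|3|3|3|0|3
1|0|1|1|2|1
2|3|0|3|2|1
0|3|2|2|2|1
2) 1|3|1|1|0|1
2|3|3|3|0|3
1|0|1|1|2|1
2|3|0|3|2|1
0|3|3|2|2|1
3) 1|3|1|1|0|1
2|3|3|3|0|3
1|1|1|1|2|1
3|0|2|3|2|1
1|1|1|3|2|1
4) 1|3|1|1|0|1
2|3|3|3|0|3
1|1|1|1|2|1
3|0|2|3|2|1
1|1|2|3|2|1
5) 1|3|1|1|0|1
2|3|3|3|0|3
1|1|1|1|2|1
3|0|2|3|2|1
1|1|3|3|2|1
6) 1|3|1|1|0|1
2|3|3|3|0|3
1|1|2|2|2|1
3|1|0|1|3|1
1|2|2|1|3|1
7) 1|3|1|1|0|1
2|3|3|3|0|3
1|1|2|2|2|1
3|1|0|1|3|1
1|2|3|1|3|1
8) 1|3|1|1|0|1
2|3|3|3|0|3
1|1|2|2|2|1
3|1|1|1|3|1
1|3|0|2|3|1
9) 1|3|1|1|0|1
2|3|3|3|0|3
1|1|2|2|2|1
3|1|1|1|3|1
1|3|1|2|3|1
10) 1|3|1|1|0|1
2|3|3|3|0|3
1|1|2|2|2|1
3|1|1|1|3|1
1|3|2|2|3|1
11) 1|3|1|1|0|1
2|3|3|3|0|3
1|1|2|2|2|1
3|1|1|1|3|1
1|3|3|2|3|1
12) 1|3|1|1|0|1
2|3|3|3|0|3
1|1|2|2|2|1
3|2|2|1|3|1
2|0|1|3|3|1
13) 1|3|1|1|0|1
2|3|3|3|0|3
1|1|2|2|2|1
3|2|2|1|3|1
2|0|2|3|3|1
14) 1|3|1|1|0|1
2|3|3|3|0|3
1|1|2|2|2|1
3|2|2|1|3|1
2|0|3|3|3|1
15) 1|3|1|1|0|1
2|3|3|3|0|3
1|1|2|2|3|1
3|2|3|3|0|2
2|1|1|1|1|2
16) 1|3|1|1|0|1
2|3|3|3|0|3
1|1|2|2|3|1
3|2|3|3|0|2
2|1|2|1|1|2
17) 1|3|1|1|0|1
2|3|3|3|0|3
1|1|2|2|3|1
3|2|3|3|0|2
2|1|3|1|1|2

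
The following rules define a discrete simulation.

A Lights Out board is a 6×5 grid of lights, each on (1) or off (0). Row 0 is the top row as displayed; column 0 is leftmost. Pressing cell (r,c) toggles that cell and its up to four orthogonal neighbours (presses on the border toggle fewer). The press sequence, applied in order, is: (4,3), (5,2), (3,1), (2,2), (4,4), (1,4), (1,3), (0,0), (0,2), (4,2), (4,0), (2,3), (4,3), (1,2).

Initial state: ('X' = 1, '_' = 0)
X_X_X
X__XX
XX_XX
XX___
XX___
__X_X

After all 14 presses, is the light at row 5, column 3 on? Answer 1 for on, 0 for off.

k=0  X_X_X
X__XX
XX_XX
XX___
XX___
__X_X
k=1  X_X_X
X__XX
XX_XX
XX_X_
XXXXX
__XXX
k=2  X_X_X
X__XX
XX_XX
XX_X_
XX_XX
_X__X
k=3  X_X_X
X__XX
X__XX
__XX_
X__XX
_X__X
k=4  X_X_X
X_XXX
XXX_X
___X_
X__XX
_X__X
k=5  X_X_X
X_XXX
XXX_X
___XX
X____
_X___
k=6  X_X__
X_X__
XXX__
___XX
X____
_X___
k=7  X_XX_
X__XX
XXXX_
___XX
X____
_X___
k=8  _XXX_
___XX
XXXX_
___XX
X____
_X___
k=9  _____
__XXX
XXXX_
___XX
X____
_X___
k=10  _____
__XXX
XXXX_
__XXX
XXXX_
_XX__
k=11  _____
__XXX
XXXX_
X_XXX
__XX_
XXX__
k=12  _____
__X_X
XX__X
X_X_X
__XX_
XXX__
k=13  _____
__X_X
XX__X
X_XXX
____X
XXXX_
k=14  __X__
_X_XX
XXX_X
X_XXX
____X
XXXX_

1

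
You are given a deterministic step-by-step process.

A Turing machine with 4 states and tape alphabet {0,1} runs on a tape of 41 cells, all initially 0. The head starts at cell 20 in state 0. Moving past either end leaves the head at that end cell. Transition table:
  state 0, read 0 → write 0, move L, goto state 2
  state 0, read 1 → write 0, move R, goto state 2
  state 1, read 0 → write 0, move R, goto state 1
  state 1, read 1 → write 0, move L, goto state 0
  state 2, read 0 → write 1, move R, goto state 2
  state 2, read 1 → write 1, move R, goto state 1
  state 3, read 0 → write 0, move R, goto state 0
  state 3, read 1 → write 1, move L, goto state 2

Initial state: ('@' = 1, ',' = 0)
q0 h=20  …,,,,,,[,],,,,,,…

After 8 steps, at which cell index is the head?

step 0: q0 h=20  …,,,,,,[,],,,,,,…
step 1: q2 h=19  …,,,,,,[,],,,,,,…
step 2: q2 h=20  …,,,,,@[,],,,,,,…
step 3: q2 h=21  …,,,,@@[,],,,,,,…
step 4: q2 h=22  …,,,@@@[,],,,,,,…
step 5: q2 h=23  …,,@@@@[,],,,,,,…
step 6: q2 h=24  …,@@@@@[,],,,,,,…
step 7: q2 h=25  …@@@@@@[,],,,,,,…
step 8: q2 h=26  …@@@@@@[,],,,,,,…

26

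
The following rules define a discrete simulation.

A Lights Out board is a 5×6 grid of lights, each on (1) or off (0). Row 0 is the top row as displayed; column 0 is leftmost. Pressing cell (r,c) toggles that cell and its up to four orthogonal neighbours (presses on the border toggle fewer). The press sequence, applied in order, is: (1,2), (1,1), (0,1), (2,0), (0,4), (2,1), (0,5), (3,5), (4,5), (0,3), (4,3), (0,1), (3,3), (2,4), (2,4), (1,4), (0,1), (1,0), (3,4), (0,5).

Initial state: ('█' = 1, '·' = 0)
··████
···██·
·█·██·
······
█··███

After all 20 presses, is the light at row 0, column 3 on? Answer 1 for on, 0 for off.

k=0  ··████
···██·
·█·██·
······
█··███
k=1  ···███
·██·█·
·████·
······
█··███
k=2  ·█·███
█···█·
··███·
······
█··███
k=3  █·████
██··█·
··███·
······
█··███
k=4  █·████
·█··█·
█████·
█·····
█··███
k=5  █·█···
·█····
█████·
█·····
█··███
k=6  █·█···
······
···██·
██····
█··███
k=7  █·█·██
·····█
···██·
██····
█··███
k=8  █·█·██
·····█
···███
██··██
█··██·
k=9  █·█·██
·····█
···███
██··█·
█··█·█
k=10  █··█·█
···█·█
···███
██··█·
█··█·█
k=11  █··█·█
···█·█
···███
██·██·
█·█·██
k=12  ·███·█
·█·█·█
···███
██·██·
█·█·██
k=13  ·███·█
·█·█·█
····██
███···
█·████
k=14  ·███·█
·█·███
···█··
███·█·
█·████
k=15  ·███·█
·█·█·█
····██
███···
█·████
k=16  ·█████
·█··█·
·····█
███···
█·████
k=17  █··███
····█·
·····█
███···
█·████
k=18  ···███
██··█·
█····█
███···
█·████
k=19  ···███
██··█·
█···██
██████
█·██·█
k=20  ···█··
██··██
█···██
██████
█·██·█

1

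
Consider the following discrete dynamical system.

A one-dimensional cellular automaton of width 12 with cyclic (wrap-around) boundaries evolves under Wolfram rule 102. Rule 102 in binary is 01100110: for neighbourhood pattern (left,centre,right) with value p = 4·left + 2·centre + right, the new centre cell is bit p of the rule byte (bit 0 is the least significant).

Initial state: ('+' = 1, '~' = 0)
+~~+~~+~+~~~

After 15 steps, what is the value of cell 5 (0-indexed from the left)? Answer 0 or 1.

t=0: +~~+~~+~+~~~
t=1: +~++~++++~~+
t=2: ++~++~~~+~+~
t=3: ~++~+~~+++++
t=4: +~+++~+~~~~+
t=5: ++~~+++~~~+~
t=6: ~+~+~~+~~+++
t=7: ++++~++~+~~+
t=8: ~~~++~+++~+~
t=9: ~~+~++~~+++~
t=10: ~+++~+~+~~+~
t=11: +~~+++++~++~
t=12: +~+~~~~++~++
t=13: +++~~~+~++~~
t=14: ~~+~~+++~+~+
t=15: ~++~+~~+++++

0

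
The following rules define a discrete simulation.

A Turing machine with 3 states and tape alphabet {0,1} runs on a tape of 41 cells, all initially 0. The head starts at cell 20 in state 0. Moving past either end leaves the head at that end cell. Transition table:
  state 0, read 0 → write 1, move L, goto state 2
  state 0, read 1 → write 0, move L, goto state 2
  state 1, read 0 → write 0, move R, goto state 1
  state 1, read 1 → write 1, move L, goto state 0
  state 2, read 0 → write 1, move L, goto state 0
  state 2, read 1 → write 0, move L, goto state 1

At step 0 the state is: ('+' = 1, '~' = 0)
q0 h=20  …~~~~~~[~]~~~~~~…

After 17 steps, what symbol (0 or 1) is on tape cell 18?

1

0) q0 h=20  …~~~~~~[~]~~~~~~…
1) q2 h=19  …~~~~~~[~]+~~~~~…
2) q0 h=18  …~~~~~~[~]++~~~~…
3) q2 h=17  …~~~~~~[~]+++~~~…
4) q0 h=16  …~~~~~~[~]++++~~…
5) q2 h=15  …~~~~~~[~]+++++~…
6) q0 h=14  …~~~~~~[~]++++++…
7) q2 h=13  …~~~~~~[~]++++++…
8) q0 h=12  …~~~~~~[~]++++++…
9) q2 h=11  …~~~~~~[~]++++++…
10) q0 h=10  …~~~~~~[~]++++++…
11) q2 h= 9  …~~~~~~[~]++++++…
12) q0 h= 8  …~~~~~~[~]++++++…
13) q2 h= 7  …~~~~~~[~]++++++…
14) q0 h= 6  |~~~~~~[~]++++++…
15) q2 h= 5  |~~~~~[~]++++++…
16) q0 h= 4  |~~~~[~]++++++…
17) q2 h= 3  |~~~[~]++++++…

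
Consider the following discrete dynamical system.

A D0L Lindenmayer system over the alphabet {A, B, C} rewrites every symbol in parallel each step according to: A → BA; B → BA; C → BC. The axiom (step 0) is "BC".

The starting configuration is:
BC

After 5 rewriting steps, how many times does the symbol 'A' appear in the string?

31

t=0: BC
t=1: BABC
t=2: BABABABC
t=3: BABABABABABABABC
t=4: BABABABABABABABABABABABABABABABC
t=5: BABABABABABABABABABABABABABABABABABABABABABABABABABABABABABABABC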